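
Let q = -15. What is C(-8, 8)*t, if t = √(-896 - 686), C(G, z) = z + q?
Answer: -7*I*√1582 ≈ -278.42*I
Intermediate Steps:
C(G, z) = -15 + z (C(G, z) = z - 15 = -15 + z)
t = I*√1582 (t = √(-1582) = I*√1582 ≈ 39.774*I)
C(-8, 8)*t = (-15 + 8)*(I*√1582) = -7*I*√1582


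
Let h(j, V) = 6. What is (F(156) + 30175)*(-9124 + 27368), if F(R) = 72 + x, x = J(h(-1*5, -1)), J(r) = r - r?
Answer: 551826268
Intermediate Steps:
J(r) = 0
x = 0
F(R) = 72 (F(R) = 72 + 0 = 72)
(F(156) + 30175)*(-9124 + 27368) = (72 + 30175)*(-9124 + 27368) = 30247*18244 = 551826268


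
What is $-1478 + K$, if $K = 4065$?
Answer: $2587$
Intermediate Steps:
$-1478 + K = -1478 + 4065 = 2587$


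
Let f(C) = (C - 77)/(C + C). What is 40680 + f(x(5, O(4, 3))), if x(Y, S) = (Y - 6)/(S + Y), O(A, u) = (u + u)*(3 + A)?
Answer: 42490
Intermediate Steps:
O(A, u) = 2*u*(3 + A) (O(A, u) = (2*u)*(3 + A) = 2*u*(3 + A))
x(Y, S) = (-6 + Y)/(S + Y)
f(C) = (-77 + C)/(2*C) (f(C) = (-77 + C)/((2*C)) = (-77 + C)*(1/(2*C)) = (-77 + C)/(2*C))
40680 + f(x(5, O(4, 3))) = 40680 + (-77 + (-6 + 5)/(2*3*(3 + 4) + 5))/(2*(((-6 + 5)/(2*3*(3 + 4) + 5)))) = 40680 + (-77 - 1/(2*3*7 + 5))/(2*((-1/(2*3*7 + 5)))) = 40680 + (-77 - 1/(42 + 5))/(2*((-1/(42 + 5)))) = 40680 + (-77 - 1/47)/(2*((-1/47))) = 40680 + (-77 + (1/47)*(-1))/(2*(((1/47)*(-1)))) = 40680 + (-77 - 1/47)/(2*(-1/47)) = 40680 + (1/2)*(-47)*(-3620/47) = 40680 + 1810 = 42490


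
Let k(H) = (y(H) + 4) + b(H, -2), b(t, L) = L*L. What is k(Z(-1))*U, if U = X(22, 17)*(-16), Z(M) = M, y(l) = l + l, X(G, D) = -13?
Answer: 1248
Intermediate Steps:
b(t, L) = L**2
y(l) = 2*l
U = 208 (U = -13*(-16) = 208)
k(H) = 8 + 2*H (k(H) = (2*H + 4) + (-2)**2 = (4 + 2*H) + 4 = 8 + 2*H)
k(Z(-1))*U = (8 + 2*(-1))*208 = (8 - 2)*208 = 6*208 = 1248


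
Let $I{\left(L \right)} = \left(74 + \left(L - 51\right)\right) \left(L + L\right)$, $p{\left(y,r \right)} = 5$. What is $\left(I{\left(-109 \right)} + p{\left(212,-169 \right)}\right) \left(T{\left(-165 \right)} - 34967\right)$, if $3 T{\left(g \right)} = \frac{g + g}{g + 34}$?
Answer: $- \frac{85899372951}{131} \approx -6.5572 \cdot 10^{8}$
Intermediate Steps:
$T{\left(g \right)} = \frac{2 g}{3 \left(34 + g\right)}$ ($T{\left(g \right)} = \frac{\left(g + g\right) \frac{1}{g + 34}}{3} = \frac{2 g \frac{1}{34 + g}}{3} = \frac{2 g}{3 \left(34 + g\right)}$)
$I{\left(L \right)} = 2 L \left(23 + L\right)$ ($I{\left(L \right)} = \left(74 + \left(-51 + L\right)\right) 2 L = \left(23 + L\right) 2 L = 2 L \left(23 + L\right)$)
$\left(I{\left(-109 \right)} + p{\left(212,-169 \right)}\right) \left(T{\left(-165 \right)} - 34967\right) = \left(2 \left(-109\right) \left(23 - 109\right) + 5\right) \left(\frac{2}{3} \left(-165\right) \frac{1}{34 - 165} - 34967\right) = \left(2 \left(-109\right) \left(-86\right) + 5\right) \left(\frac{2}{3} \left(-165\right) \frac{1}{-131} - 34967\right) = \left(18748 + 5\right) \left(\frac{2}{3} \left(-165\right) \left(- \frac{1}{131}\right) - 34967\right) = 18753 \left(\frac{110}{131} - 34967\right) = 18753 \left(- \frac{4580567}{131}\right) = - \frac{85899372951}{131}$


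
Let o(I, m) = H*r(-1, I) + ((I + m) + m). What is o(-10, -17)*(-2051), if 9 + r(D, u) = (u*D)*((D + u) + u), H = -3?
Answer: -1257263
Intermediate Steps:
r(D, u) = -9 + D*u*(D + 2*u) (r(D, u) = -9 + (u*D)*((D + u) + u) = -9 + (D*u)*(D + 2*u) = -9 + D*u*(D + 2*u))
o(I, m) = 27 - 2*I + 2*m + 6*I**2 (o(I, m) = -3*(-9 + I*(-1)**2 + 2*(-1)*I**2) + ((I + m) + m) = -3*(-9 + I*1 - 2*I**2) + (I + 2*m) = -3*(-9 + I - 2*I**2) + (I + 2*m) = (27 - 3*I + 6*I**2) + (I + 2*m) = 27 - 2*I + 2*m + 6*I**2)
o(-10, -17)*(-2051) = (27 - 2*(-10) + 2*(-17) + 6*(-10)**2)*(-2051) = (27 + 20 - 34 + 6*100)*(-2051) = (27 + 20 - 34 + 600)*(-2051) = 613*(-2051) = -1257263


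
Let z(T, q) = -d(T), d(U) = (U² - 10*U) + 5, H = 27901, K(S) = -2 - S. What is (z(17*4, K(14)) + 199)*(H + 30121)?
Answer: -217582500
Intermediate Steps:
d(U) = 5 + U² - 10*U
z(T, q) = -5 - T² + 10*T (z(T, q) = -(5 + T² - 10*T) = -5 - T² + 10*T)
(z(17*4, K(14)) + 199)*(H + 30121) = ((-5 - (17*4)² + 10*(17*4)) + 199)*(27901 + 30121) = ((-5 - 1*68² + 10*68) + 199)*58022 = ((-5 - 1*4624 + 680) + 199)*58022 = ((-5 - 4624 + 680) + 199)*58022 = (-3949 + 199)*58022 = -3750*58022 = -217582500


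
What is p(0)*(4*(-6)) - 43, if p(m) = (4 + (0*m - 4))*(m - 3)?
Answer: -43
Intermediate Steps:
p(m) = 0 (p(m) = (4 + (0 - 4))*(-3 + m) = (4 - 4)*(-3 + m) = 0*(-3 + m) = 0)
p(0)*(4*(-6)) - 43 = 0*(4*(-6)) - 43 = 0*(-24) - 43 = 0 - 43 = -43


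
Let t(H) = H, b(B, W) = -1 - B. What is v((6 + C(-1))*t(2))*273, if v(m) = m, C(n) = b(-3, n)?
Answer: 4368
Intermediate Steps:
C(n) = 2 (C(n) = -1 - 1*(-3) = -1 + 3 = 2)
v((6 + C(-1))*t(2))*273 = ((6 + 2)*2)*273 = (8*2)*273 = 16*273 = 4368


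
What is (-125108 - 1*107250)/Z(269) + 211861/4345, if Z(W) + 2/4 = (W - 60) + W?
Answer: -363372753/829895 ≈ -437.85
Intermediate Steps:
Z(W) = -121/2 + 2*W (Z(W) = -1/2 + ((W - 60) + W) = -1/2 + ((-60 + W) + W) = -1/2 + (-60 + 2*W) = -121/2 + 2*W)
(-125108 - 1*107250)/Z(269) + 211861/4345 = (-125108 - 1*107250)/(-121/2 + 2*269) + 211861/4345 = (-125108 - 107250)/(-121/2 + 538) + 211861*(1/4345) = -232358/955/2 + 211861/4345 = -232358*2/955 + 211861/4345 = -464716/955 + 211861/4345 = -363372753/829895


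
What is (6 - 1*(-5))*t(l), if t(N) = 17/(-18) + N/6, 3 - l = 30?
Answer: -539/9 ≈ -59.889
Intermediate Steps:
l = -27 (l = 3 - 1*30 = 3 - 30 = -27)
t(N) = -17/18 + N/6 (t(N) = 17*(-1/18) + N*(⅙) = -17/18 + N/6)
(6 - 1*(-5))*t(l) = (6 - 1*(-5))*(-17/18 + (⅙)*(-27)) = (6 + 5)*(-17/18 - 9/2) = 11*(-49/9) = -539/9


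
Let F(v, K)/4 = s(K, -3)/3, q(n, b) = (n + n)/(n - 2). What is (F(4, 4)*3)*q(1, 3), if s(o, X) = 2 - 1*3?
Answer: 8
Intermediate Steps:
s(o, X) = -1 (s(o, X) = 2 - 3 = -1)
q(n, b) = 2*n/(-2 + n) (q(n, b) = (2*n)/(-2 + n) = 2*n/(-2 + n))
F(v, K) = -4/3 (F(v, K) = 4*(-1/3) = 4*(-1*⅓) = 4*(-⅓) = -4/3)
(F(4, 4)*3)*q(1, 3) = (-4/3*3)*(2*1/(-2 + 1)) = -8/(-1) = -8*(-1) = -4*(-2) = 8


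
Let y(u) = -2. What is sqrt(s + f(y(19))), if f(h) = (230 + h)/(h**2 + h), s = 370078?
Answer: 4*sqrt(23137) ≈ 608.43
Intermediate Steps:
f(h) = (230 + h)/(h + h**2)
sqrt(s + f(y(19))) = sqrt(370078 + (230 - 2)/((-2)*(1 - 2))) = sqrt(370078 - 1/2*228/(-1)) = sqrt(370078 - 1/2*(-1)*228) = sqrt(370078 + 114) = sqrt(370192) = 4*sqrt(23137)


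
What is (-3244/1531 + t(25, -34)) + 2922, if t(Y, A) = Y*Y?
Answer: 5427213/1531 ≈ 3544.9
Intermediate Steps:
t(Y, A) = Y²
(-3244/1531 + t(25, -34)) + 2922 = (-3244/1531 + 25²) + 2922 = (-3244*1/1531 + 625) + 2922 = (-3244/1531 + 625) + 2922 = 953631/1531 + 2922 = 5427213/1531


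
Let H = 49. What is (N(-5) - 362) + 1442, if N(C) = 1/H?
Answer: 52921/49 ≈ 1080.0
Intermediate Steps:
N(C) = 1/49
(N(-5) - 362) + 1442 = (1/49 - 362) + 1442 = -17737/49 + 1442 = 52921/49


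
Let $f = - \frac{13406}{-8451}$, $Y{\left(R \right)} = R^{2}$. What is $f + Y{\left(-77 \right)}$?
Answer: $\frac{50119385}{8451} \approx 5930.6$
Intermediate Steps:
$f = \frac{13406}{8451}$ ($f = \left(-13406\right) \left(- \frac{1}{8451}\right) = \frac{13406}{8451} \approx 1.5863$)
$f + Y{\left(-77 \right)} = \frac{13406}{8451} + \left(-77\right)^{2} = \frac{13406}{8451} + 5929 = \frac{50119385}{8451}$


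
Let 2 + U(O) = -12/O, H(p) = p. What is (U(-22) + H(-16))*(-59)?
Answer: 11328/11 ≈ 1029.8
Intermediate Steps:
U(O) = -2 - 12/O
(U(-22) + H(-16))*(-59) = ((-2 - 12/(-22)) - 16)*(-59) = ((-2 - 12*(-1/22)) - 16)*(-59) = ((-2 + 6/11) - 16)*(-59) = (-16/11 - 16)*(-59) = -192/11*(-59) = 11328/11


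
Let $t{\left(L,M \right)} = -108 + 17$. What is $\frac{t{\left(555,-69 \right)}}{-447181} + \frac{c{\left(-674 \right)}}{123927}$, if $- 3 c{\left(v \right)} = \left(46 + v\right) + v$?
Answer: $\frac{29336273}{7916828541} \approx 0.0037056$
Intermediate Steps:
$c{\left(v \right)} = - \frac{46}{3} - \frac{2 v}{3}$ ($c{\left(v \right)} = - \frac{\left(46 + v\right) + v}{3} = - \frac{46 + 2 v}{3} = - \frac{46}{3} - \frac{2 v}{3}$)
$t{\left(L,M \right)} = -91$
$\frac{t{\left(555,-69 \right)}}{-447181} + \frac{c{\left(-674 \right)}}{123927} = - \frac{91}{-447181} + \frac{- \frac{46}{3} - - \frac{1348}{3}}{123927} = \left(-91\right) \left(- \frac{1}{447181}\right) + \left(- \frac{46}{3} + \frac{1348}{3}\right) \frac{1}{123927} = \frac{13}{63883} + 434 \cdot \frac{1}{123927} = \frac{13}{63883} + \frac{434}{123927} = \frac{29336273}{7916828541}$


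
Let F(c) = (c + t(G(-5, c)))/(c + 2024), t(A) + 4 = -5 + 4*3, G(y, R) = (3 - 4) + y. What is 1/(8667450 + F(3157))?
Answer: 5181/44906061610 ≈ 1.1537e-7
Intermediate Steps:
G(y, R) = -1 + y
t(A) = 3 (t(A) = -4 + (-5 + 4*3) = -4 + (-5 + 12) = -4 + 7 = 3)
F(c) = (3 + c)/(2024 + c) (F(c) = (c + 3)/(c + 2024) = (3 + c)/(2024 + c))
1/(8667450 + F(3157)) = 1/(8667450 + (3 + 3157)/(2024 + 3157)) = 1/(8667450 + 3160/5181) = 1/(44906061610/5181) = 5181/44906061610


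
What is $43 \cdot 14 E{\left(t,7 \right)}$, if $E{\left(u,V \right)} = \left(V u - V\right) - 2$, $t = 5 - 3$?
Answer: $3010$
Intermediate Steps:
$t = 2$ ($t = 5 - 3 = 2$)
$E{\left(u,V \right)} = -2 - V + V u$ ($E{\left(u,V \right)} = \left(- V + V u\right) - 2 = -2 - V + V u$)
$43 \cdot 14 E{\left(t,7 \right)} = 43 \cdot 14 \left(-2 - 7 + 7 \cdot 2\right) = 602 \left(-2 - 7 + 14\right) = 602 \cdot 5 = 3010$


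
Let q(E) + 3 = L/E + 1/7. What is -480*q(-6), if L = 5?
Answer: 12400/7 ≈ 1771.4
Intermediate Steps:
q(E) = -20/7 + 5/E (q(E) = -3 + (5/E + 1/7) = -3 + (1/7 + 5/E) = -20/7 + 5/E)
-480*q(-6) = -480*(-20/7 + 5/(-6)) = -480*(-20/7 + 5*(-1/6)) = -480*(-20/7 - 5/6) = -480*(-155/42) = 12400/7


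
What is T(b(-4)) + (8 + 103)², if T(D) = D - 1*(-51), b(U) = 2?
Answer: 12374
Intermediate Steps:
T(D) = 51 + D (T(D) = D + 51 = 51 + D)
T(b(-4)) + (8 + 103)² = (51 + 2) + (8 + 103)² = 53 + 111² = 53 + 12321 = 12374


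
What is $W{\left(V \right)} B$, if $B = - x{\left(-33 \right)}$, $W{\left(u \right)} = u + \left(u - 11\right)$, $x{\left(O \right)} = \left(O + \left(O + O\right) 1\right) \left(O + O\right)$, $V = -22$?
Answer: $359370$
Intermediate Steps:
$x{\left(O \right)} = 6 O^{2}$ ($x{\left(O \right)} = \left(O + 2 O 1\right) 2 O = \left(O + 2 O\right) 2 O = 3 O 2 O = 6 O^{2}$)
$W{\left(u \right)} = -11 + 2 u$ ($W{\left(u \right)} = u + \left(-11 + u\right) = -11 + 2 u$)
$B = -6534$ ($B = - 6 \left(-33\right)^{2} = - 6 \cdot 1089 = \left(-1\right) 6534 = -6534$)
$W{\left(V \right)} B = \left(-11 + 2 \left(-22\right)\right) \left(-6534\right) = \left(-11 - 44\right) \left(-6534\right) = \left(-55\right) \left(-6534\right) = 359370$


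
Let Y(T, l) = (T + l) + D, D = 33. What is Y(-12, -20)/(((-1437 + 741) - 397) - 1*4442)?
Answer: -1/5535 ≈ -0.00018067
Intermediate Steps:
Y(T, l) = 33 + T + l (Y(T, l) = (T + l) + 33 = 33 + T + l)
Y(-12, -20)/(((-1437 + 741) - 397) - 1*4442) = (33 - 12 - 20)/(((-1437 + 741) - 397) - 1*4442) = 1/((-696 - 397) - 4442) = 1/(-1093 - 4442) = 1/(-5535) = 1*(-1/5535) = -1/5535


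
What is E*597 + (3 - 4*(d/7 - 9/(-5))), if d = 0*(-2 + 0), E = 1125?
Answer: 3358104/5 ≈ 6.7162e+5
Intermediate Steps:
d = 0 (d = 0*(-2) = 0)
E*597 + (3 - 4*(d/7 - 9/(-5))) = 1125*597 + (3 - 4*(0/7 - 9/(-5))) = 671625 + (3 - 4*(0*(⅐) - 9*(-⅕))) = 671625 + (3 - 4*(0 + 9/5)) = 671625 + (3 - 4*9/5) = 671625 + (3 - 36/5) = 671625 - 21/5 = 3358104/5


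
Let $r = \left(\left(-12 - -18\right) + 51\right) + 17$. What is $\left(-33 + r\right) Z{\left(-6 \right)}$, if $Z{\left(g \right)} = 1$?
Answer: $41$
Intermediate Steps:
$r = 74$ ($r = \left(\left(-12 + 18\right) + 51\right) + 17 = \left(6 + 51\right) + 17 = 57 + 17 = 74$)
$\left(-33 + r\right) Z{\left(-6 \right)} = \left(-33 + 74\right) 1 = 41 \cdot 1 = 41$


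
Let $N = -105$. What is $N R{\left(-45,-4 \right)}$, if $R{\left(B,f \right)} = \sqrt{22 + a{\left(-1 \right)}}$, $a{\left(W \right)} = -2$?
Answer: $- 210 \sqrt{5} \approx -469.57$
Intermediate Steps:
$R{\left(B,f \right)} = 2 \sqrt{5}$ ($R{\left(B,f \right)} = \sqrt{22 - 2} = \sqrt{20} = 2 \sqrt{5}$)
$N R{\left(-45,-4 \right)} = - 105 \cdot 2 \sqrt{5} = - 210 \sqrt{5}$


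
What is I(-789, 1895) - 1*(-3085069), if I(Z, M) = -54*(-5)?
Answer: 3085339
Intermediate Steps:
I(Z, M) = 270
I(-789, 1895) - 1*(-3085069) = 270 - 1*(-3085069) = 270 + 3085069 = 3085339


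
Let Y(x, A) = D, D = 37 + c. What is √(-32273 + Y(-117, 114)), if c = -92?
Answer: 6*I*√898 ≈ 179.8*I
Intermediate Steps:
D = -55 (D = 37 - 92 = -55)
Y(x, A) = -55
√(-32273 + Y(-117, 114)) = √(-32273 - 55) = √(-32328) = 6*I*√898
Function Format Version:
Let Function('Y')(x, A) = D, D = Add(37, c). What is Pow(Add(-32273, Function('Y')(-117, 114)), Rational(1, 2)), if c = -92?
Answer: Mul(6, I, Pow(898, Rational(1, 2))) ≈ Mul(179.80, I)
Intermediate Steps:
D = -55 (D = Add(37, -92) = -55)
Function('Y')(x, A) = -55
Pow(Add(-32273, Function('Y')(-117, 114)), Rational(1, 2)) = Pow(Add(-32273, -55), Rational(1, 2)) = Pow(-32328, Rational(1, 2)) = Mul(6, I, Pow(898, Rational(1, 2)))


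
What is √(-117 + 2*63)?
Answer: 3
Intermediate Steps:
√(-117 + 2*63) = √(-117 + 126) = √9 = 3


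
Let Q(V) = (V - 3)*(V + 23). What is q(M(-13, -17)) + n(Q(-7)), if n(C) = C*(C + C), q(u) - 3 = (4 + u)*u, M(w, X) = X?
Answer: 51424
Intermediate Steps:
q(u) = 3 + u*(4 + u) (q(u) = 3 + (4 + u)*u = 3 + u*(4 + u))
Q(V) = (-3 + V)*(23 + V)
n(C) = 2*C² (n(C) = C*(2*C) = 2*C²)
q(M(-13, -17)) + n(Q(-7)) = (3 + (-17)² + 4*(-17)) + 2*(-69 + (-7)² + 20*(-7))² = (3 + 289 - 68) + 2*(-69 + 49 - 140)² = 224 + 2*(-160)² = 224 + 2*25600 = 224 + 51200 = 51424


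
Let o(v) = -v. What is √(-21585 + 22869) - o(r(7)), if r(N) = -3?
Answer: -3 + 2*√321 ≈ 32.833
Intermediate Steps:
√(-21585 + 22869) - o(r(7)) = √(-21585 + 22869) - (-1)*(-3) = √1284 - 1*3 = 2*√321 - 3 = -3 + 2*√321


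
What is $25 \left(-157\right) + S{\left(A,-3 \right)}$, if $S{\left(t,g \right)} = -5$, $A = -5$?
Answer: $-3930$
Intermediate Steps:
$25 \left(-157\right) + S{\left(A,-3 \right)} = 25 \left(-157\right) - 5 = -3925 - 5 = -3930$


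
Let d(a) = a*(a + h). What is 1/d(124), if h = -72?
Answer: 1/6448 ≈ 0.00015509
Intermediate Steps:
d(a) = a*(-72 + a) (d(a) = a*(a - 72) = a*(-72 + a))
1/d(124) = 1/(124*(-72 + 124)) = 1/(124*52) = 1/6448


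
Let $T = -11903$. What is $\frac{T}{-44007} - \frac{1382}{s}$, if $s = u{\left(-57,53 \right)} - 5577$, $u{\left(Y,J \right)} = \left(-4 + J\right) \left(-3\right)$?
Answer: $\frac{21491741}{41982678} \approx 0.51192$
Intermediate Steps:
$u{\left(Y,J \right)} = 12 - 3 J$
$s = -5724$ ($s = \left(12 - 159\right) - 5577 = -147 - 5577 = -5724$)
$\frac{T}{-44007} - \frac{1382}{s} = - \frac{11903}{-44007} - \frac{1382}{-5724} = \left(-11903\right) \left(- \frac{1}{44007}\right) - - \frac{691}{2862} = \frac{11903}{44007} + \frac{691}{2862} = \frac{21491741}{41982678}$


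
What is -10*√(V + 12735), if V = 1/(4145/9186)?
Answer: -2*√218838429345/829 ≈ -1128.6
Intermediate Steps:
V = 9186/4145 (V = 1/(4145*(1/9186)) = 1/(4145/9186) = 9186/4145 ≈ 2.2162)
-10*√(V + 12735) = -10*√(9186/4145 + 12735) = -2*√218838429345/829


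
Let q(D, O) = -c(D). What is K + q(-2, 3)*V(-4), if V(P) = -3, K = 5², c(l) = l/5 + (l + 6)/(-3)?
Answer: 99/5 ≈ 19.800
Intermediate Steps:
c(l) = -2 - 2*l/15 (c(l) = l*(⅕) + (6 + l)*(-⅓) = l/5 + (-2 - l/3) = -2 - 2*l/15)
K = 25
q(D, O) = 2 + 2*D/15 (q(D, O) = -(-2 - 2*D/15) = 2 + 2*D/15)
K + q(-2, 3)*V(-4) = 25 + (2 + (2/15)*(-2))*(-3) = 25 + (2 - 4/15)*(-3) = 25 + (26/15)*(-3) = 25 - 26/5 = 99/5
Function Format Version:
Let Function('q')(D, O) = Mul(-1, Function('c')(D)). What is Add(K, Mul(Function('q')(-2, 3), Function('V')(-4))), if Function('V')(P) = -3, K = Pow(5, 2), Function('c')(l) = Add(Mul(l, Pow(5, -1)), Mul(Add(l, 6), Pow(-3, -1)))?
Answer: Rational(99, 5) ≈ 19.800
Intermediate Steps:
Function('c')(l) = Add(-2, Mul(Rational(-2, 15), l)) (Function('c')(l) = Add(Mul(l, Rational(1, 5)), Mul(Add(6, l), Rational(-1, 3))) = Add(Mul(Rational(1, 5), l), Add(-2, Mul(Rational(-1, 3), l))) = Add(-2, Mul(Rational(-2, 15), l)))
K = 25
Function('q')(D, O) = Add(2, Mul(Rational(2, 15), D)) (Function('q')(D, O) = Mul(-1, Add(-2, Mul(Rational(-2, 15), D))) = Add(2, Mul(Rational(2, 15), D)))
Add(K, Mul(Function('q')(-2, 3), Function('V')(-4))) = Add(25, Mul(Add(2, Mul(Rational(2, 15), -2)), -3)) = Add(25, Mul(Add(2, Rational(-4, 15)), -3)) = Add(25, Mul(Rational(26, 15), -3)) = Add(25, Rational(-26, 5)) = Rational(99, 5)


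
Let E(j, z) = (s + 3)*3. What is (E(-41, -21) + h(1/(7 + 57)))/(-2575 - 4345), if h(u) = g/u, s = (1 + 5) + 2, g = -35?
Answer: 2207/6920 ≈ 0.31893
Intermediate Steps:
s = 8 (s = 6 + 2 = 8)
E(j, z) = 33 (E(j, z) = (8 + 3)*3 = 11*3 = 33)
h(u) = -35/u
(E(-41, -21) + h(1/(7 + 57)))/(-2575 - 4345) = (33 - 35/(1/(7 + 57)))/(-2575 - 4345) = (33 - 35/(1/64))/(-6920) = (33 - 35/1/64)*(-1/6920) = (33 - 35*64)*(-1/6920) = (33 - 2240)*(-1/6920) = -2207*(-1/6920) = 2207/6920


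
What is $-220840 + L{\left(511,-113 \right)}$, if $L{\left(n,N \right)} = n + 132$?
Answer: $-220197$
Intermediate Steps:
$L{\left(n,N \right)} = 132 + n$
$-220840 + L{\left(511,-113 \right)} = -220840 + \left(132 + 511\right) = -220840 + 643 = -220197$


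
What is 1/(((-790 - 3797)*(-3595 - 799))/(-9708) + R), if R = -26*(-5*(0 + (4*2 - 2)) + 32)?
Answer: -1618/3443349 ≈ -0.00046989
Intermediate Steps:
R = -52 (R = -26*(-5*(0 + (8 - 2)) + 32) = -26*(-5*(0 + 6) + 32) = -26*(-5*6 + 32) = -26*(-30 + 32) = -26*2 = -52)
1/(((-790 - 3797)*(-3595 - 799))/(-9708) + R) = 1/(((-790 - 3797)*(-3595 - 799))/(-9708) - 52) = 1/(-4587*(-4394)*(-1/9708) - 52) = 1/(20155278*(-1/9708) - 52) = 1/(-3359213/1618 - 52) = 1/(-3443349/1618) = -1618/3443349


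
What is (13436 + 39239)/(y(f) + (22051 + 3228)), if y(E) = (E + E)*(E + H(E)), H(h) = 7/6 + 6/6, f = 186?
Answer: 7525/13611 ≈ 0.55286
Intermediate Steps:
H(h) = 13/6 (H(h) = 7*(1/6) + 6*(1/6) = 7/6 + 1 = 13/6)
y(E) = 2*E*(13/6 + E) (y(E) = (E + E)*(E + 13/6) = (2*E)*(13/6 + E) = 2*E*(13/6 + E))
(13436 + 39239)/(y(f) + (22051 + 3228)) = (13436 + 39239)/((1/3)*186*(13 + 6*186) + (22051 + 3228)) = 52675/((1/3)*186*(13 + 1116) + 25279) = 52675/((1/3)*186*1129 + 25279) = 52675/(69998 + 25279) = 52675/95277 = 52675*(1/95277) = 7525/13611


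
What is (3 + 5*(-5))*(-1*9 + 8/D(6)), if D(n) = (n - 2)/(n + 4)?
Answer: -242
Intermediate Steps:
D(n) = (-2 + n)/(4 + n)
(3 + 5*(-5))*(-1*9 + 8/D(6)) = (3 + 5*(-5))*(-1*9 + 8/(((-2 + 6)/(4 + 6)))) = (3 - 25)*(-9 + 8/((4/10))) = -22*(-9 + 8/(((⅒)*4))) = -22*(-9 + 8/(⅖)) = -22*(-9 + 8*(5/2)) = -22*(-9 + 20) = -22*11 = -242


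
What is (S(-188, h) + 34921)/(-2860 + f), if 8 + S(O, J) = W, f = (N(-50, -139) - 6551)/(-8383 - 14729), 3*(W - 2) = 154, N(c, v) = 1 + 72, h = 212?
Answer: -404070948/33046921 ≈ -12.227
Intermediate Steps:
N(c, v) = 73
W = 160/3 (W = 2 + (1/3)*154 = 2 + 154/3 = 160/3 ≈ 53.333)
f = 3239/11556 (f = (73 - 6551)/(-8383 - 14729) = -6478/(-23112) = -6478*(-1/23112) = 3239/11556 ≈ 0.28029)
S(O, J) = 136/3 (S(O, J) = -8 + 160/3 = 136/3)
(S(-188, h) + 34921)/(-2860 + f) = (136/3 + 34921)/(-2860 + 3239/11556) = 104899/(3*(-33046921/11556)) = (104899/3)*(-11556/33046921) = -404070948/33046921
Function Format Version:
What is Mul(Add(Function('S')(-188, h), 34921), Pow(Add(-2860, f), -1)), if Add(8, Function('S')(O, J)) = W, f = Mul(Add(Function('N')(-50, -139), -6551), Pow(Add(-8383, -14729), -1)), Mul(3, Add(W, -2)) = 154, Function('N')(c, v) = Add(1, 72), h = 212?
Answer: Rational(-404070948, 33046921) ≈ -12.227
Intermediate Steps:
Function('N')(c, v) = 73
W = Rational(160, 3) (W = Add(2, Mul(Rational(1, 3), 154)) = Add(2, Rational(154, 3)) = Rational(160, 3) ≈ 53.333)
f = Rational(3239, 11556) (f = Mul(Add(73, -6551), Pow(Add(-8383, -14729), -1)) = Mul(-6478, Pow(-23112, -1)) = Mul(-6478, Rational(-1, 23112)) = Rational(3239, 11556) ≈ 0.28029)
Function('S')(O, J) = Rational(136, 3) (Function('S')(O, J) = Add(-8, Rational(160, 3)) = Rational(136, 3))
Mul(Add(Function('S')(-188, h), 34921), Pow(Add(-2860, f), -1)) = Mul(Add(Rational(136, 3), 34921), Pow(Add(-2860, Rational(3239, 11556)), -1)) = Mul(Rational(104899, 3), Pow(Rational(-33046921, 11556), -1)) = Mul(Rational(104899, 3), Rational(-11556, 33046921)) = Rational(-404070948, 33046921)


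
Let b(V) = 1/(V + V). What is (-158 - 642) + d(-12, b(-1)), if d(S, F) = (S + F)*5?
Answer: -1725/2 ≈ -862.50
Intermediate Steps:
b(V) = 1/(2*V)
d(S, F) = 5*F + 5*S (d(S, F) = (F + S)*5 = 5*F + 5*S)
(-158 - 642) + d(-12, b(-1)) = (-158 - 642) + (5*((1/2)/(-1)) + 5*(-12)) = -800 + (5*((1/2)*(-1)) - 60) = -800 + (5*(-1/2) - 60) = -800 + (-5/2 - 60) = -800 - 125/2 = -1725/2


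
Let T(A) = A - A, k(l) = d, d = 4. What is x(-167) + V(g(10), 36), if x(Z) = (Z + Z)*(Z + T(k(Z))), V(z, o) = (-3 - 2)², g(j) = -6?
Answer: 55803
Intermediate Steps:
k(l) = 4
T(A) = 0
V(z, o) = 25 (V(z, o) = (-5)² = 25)
x(Z) = 2*Z² (x(Z) = (Z + Z)*(Z + 0) = (2*Z)*Z = 2*Z²)
x(-167) + V(g(10), 36) = 2*(-167)² + 25 = 2*27889 + 25 = 55778 + 25 = 55803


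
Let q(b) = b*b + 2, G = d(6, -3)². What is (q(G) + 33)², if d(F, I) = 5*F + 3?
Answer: 1406491633936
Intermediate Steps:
d(F, I) = 3 + 5*F
G = 1089 (G = (3 + 5*6)² = (3 + 30)² = 33² = 1089)
q(b) = 2 + b² (q(b) = b² + 2 = 2 + b²)
(q(G) + 33)² = ((2 + 1089²) + 33)² = ((2 + 1185921) + 33)² = (1185923 + 33)² = 1185956² = 1406491633936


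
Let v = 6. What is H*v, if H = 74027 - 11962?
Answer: 372390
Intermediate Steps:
H = 62065
H*v = 62065*6 = 372390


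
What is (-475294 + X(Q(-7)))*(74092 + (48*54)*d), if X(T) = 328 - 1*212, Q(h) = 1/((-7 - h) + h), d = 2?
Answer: -37670211128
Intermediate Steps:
Q(h) = -⅐ (Q(h) = 1/(-7) = -⅐)
X(T) = 116 (X(T) = 328 - 212 = 116)
(-475294 + X(Q(-7)))*(74092 + (48*54)*d) = (-475294 + 116)*(74092 + (48*54)*2) = -475178*(74092 + 2592*2) = -475178*(74092 + 5184) = -475178*79276 = -37670211128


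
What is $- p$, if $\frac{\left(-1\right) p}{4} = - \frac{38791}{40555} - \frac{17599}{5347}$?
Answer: $- \frac{3684571688}{216847585} \approx -16.992$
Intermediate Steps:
$p = \frac{3684571688}{216847585}$ ($p = - 4 \left(- \frac{38791}{40555} - \frac{17599}{5347}\right) = \left(-4\right) \left(- \frac{921142922}{216847585}\right) = \frac{3684571688}{216847585} \approx 16.992$)
$- p = \left(-1\right) \frac{3684571688}{216847585} = - \frac{3684571688}{216847585}$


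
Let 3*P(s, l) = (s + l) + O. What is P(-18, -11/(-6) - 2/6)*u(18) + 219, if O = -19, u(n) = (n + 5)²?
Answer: -36245/6 ≈ -6040.8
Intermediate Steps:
u(n) = (5 + n)²
P(s, l) = -19/3 + l/3 + s/3 (P(s, l) = ((s + l) - 19)/3 = ((l + s) - 19)/3 = (-19 + l + s)/3 = -19/3 + l/3 + s/3)
P(-18, -11/(-6) - 2/6)*u(18) + 219 = (-19/3 + (-11/(-6) - 2/6)/3 + (⅓)*(-18))*(5 + 18)² + 219 = (-19/3 + (-11*(-⅙) - 2*⅙)/3 - 6)*23² + 219 = (-19/3 + (11/6 - ⅓)/3 - 6)*529 + 219 = (-19/3 + (⅓)*(3/2) - 6)*529 + 219 = (-19/3 + ½ - 6)*529 + 219 = -71/6*529 + 219 = -37559/6 + 219 = -36245/6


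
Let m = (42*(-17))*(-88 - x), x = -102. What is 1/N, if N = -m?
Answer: 1/9996 ≈ 0.00010004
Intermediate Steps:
m = -9996 (m = (42*(-17))*(-88 - 1*(-102)) = -714*(-88 + 102) = -714*14 = -9996)
N = 9996 (N = -1*(-9996) = 9996)
1/N = 1/9996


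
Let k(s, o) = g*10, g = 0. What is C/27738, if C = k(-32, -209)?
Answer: 0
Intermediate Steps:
k(s, o) = 0 (k(s, o) = 0*10 = 0)
C = 0
C/27738 = 0/27738 = 0*(1/27738) = 0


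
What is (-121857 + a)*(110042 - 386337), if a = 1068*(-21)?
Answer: 39865224075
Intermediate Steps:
a = -22428
(-121857 + a)*(110042 - 386337) = (-121857 - 22428)*(110042 - 386337) = -144285*(-276295) = 39865224075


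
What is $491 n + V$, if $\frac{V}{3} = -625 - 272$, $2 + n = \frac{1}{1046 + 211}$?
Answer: $- \frac{4616470}{1257} \approx -3672.6$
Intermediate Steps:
$n = - \frac{2513}{1257}$ ($n = -2 + \frac{1}{1046 + 211} = -2 + \frac{1}{1257} = - \frac{2513}{1257} \approx -1.9992$)
$V = -2691$ ($V = 3 \left(-625 - 272\right) = 3 \left(-897\right) = -2691$)
$491 n + V = 491 \left(- \frac{2513}{1257}\right) - 2691 = - \frac{1233883}{1257} - 2691 = - \frac{4616470}{1257}$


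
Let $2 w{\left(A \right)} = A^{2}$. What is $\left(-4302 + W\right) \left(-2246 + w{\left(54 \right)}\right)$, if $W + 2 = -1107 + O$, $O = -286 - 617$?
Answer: $4975432$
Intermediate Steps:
$w{\left(A \right)} = \frac{A^{2}}{2}$
$O = -903$ ($O = -286 - 617 = -903$)
$W = -2012$ ($W = -2 - 2010 = -2012$)
$\left(-4302 + W\right) \left(-2246 + w{\left(54 \right)}\right) = \left(-4302 - 2012\right) \left(-2246 + \frac{54^{2}}{2}\right) = - 6314 \left(-2246 + \frac{1}{2} \cdot 2916\right) = - 6314 \left(-2246 + 1458\right) = \left(-6314\right) \left(-788\right) = 4975432$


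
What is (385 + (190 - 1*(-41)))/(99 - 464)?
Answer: -616/365 ≈ -1.6877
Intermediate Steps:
(385 + (190 - 1*(-41)))/(99 - 464) = (385 + (190 + 41))/(-365) = (385 + 231)*(-1/365) = 616*(-1/365) = -616/365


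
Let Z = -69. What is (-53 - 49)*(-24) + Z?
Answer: 2379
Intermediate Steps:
(-53 - 49)*(-24) + Z = (-53 - 49)*(-24) - 69 = -102*(-24) - 69 = 2448 - 69 = 2379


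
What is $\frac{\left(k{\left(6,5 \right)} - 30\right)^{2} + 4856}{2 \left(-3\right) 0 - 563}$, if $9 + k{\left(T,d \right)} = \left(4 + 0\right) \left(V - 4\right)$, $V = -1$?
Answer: $- \frac{8337}{563} \approx -14.808$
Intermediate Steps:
$k{\left(T,d \right)} = -29$ ($k{\left(T,d \right)} = -9 + \left(4 + 0\right) \left(-1 - 4\right) = -9 + 4 \left(-5\right) = -9 - 20 = -29$)
$\frac{\left(k{\left(6,5 \right)} - 30\right)^{2} + 4856}{2 \left(-3\right) 0 - 563} = \frac{\left(-29 - 30\right)^{2} + 4856}{2 \left(-3\right) 0 - 563} = \frac{\left(-59\right)^{2} + 4856}{\left(-6\right) 0 - 563} = \frac{3481 + 4856}{0 - 563} = \frac{8337}{-563} = 8337 \left(- \frac{1}{563}\right) = - \frac{8337}{563}$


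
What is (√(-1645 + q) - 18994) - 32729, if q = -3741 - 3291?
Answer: -51723 + I*√8677 ≈ -51723.0 + 93.15*I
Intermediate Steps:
q = -7032
(√(-1645 + q) - 18994) - 32729 = (√(-1645 - 7032) - 18994) - 32729 = (√(-8677) - 18994) - 32729 = (I*√8677 - 18994) - 32729 = (-18994 + I*√8677) - 32729 = -51723 + I*√8677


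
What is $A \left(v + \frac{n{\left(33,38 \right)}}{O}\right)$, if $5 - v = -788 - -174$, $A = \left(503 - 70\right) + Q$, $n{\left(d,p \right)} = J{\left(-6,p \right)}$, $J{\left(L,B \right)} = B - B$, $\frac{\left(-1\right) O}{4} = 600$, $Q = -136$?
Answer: $183843$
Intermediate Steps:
$O = -2400$ ($O = \left(-4\right) 600 = -2400$)
$J{\left(L,B \right)} = 0$
$n{\left(d,p \right)} = 0$
$A = 297$ ($A = \left(503 - 70\right) - 136 = 433 - 136 = 297$)
$v = 619$ ($v = 5 - \left(-788 - -174\right) = 5 - \left(-788 + 174\right) = 5 - -614 = 5 + 614 = 619$)
$A \left(v + \frac{n{\left(33,38 \right)}}{O}\right) = 297 \left(619 + \frac{0}{-2400}\right) = 297 \left(619 + 0 \left(- \frac{1}{2400}\right)\right) = 297 \left(619 + 0\right) = 297 \cdot 619 = 183843$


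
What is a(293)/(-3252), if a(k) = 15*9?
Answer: -45/1084 ≈ -0.041513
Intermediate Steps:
a(k) = 135
a(293)/(-3252) = 135/(-3252) = 135*(-1/3252) = -45/1084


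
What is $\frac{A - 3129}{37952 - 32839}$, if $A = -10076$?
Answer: $- \frac{13205}{5113} \approx -2.5826$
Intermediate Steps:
$\frac{A - 3129}{37952 - 32839} = \frac{-10076 - 3129}{37952 - 32839} = - \frac{13205}{5113}$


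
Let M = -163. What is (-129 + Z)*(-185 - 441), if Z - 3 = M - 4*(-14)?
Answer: 145858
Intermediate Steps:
Z = -104 (Z = 3 + (-163 - 4*(-14)) = 3 + (-163 + 56) = 3 - 107 = -104)
(-129 + Z)*(-185 - 441) = (-129 - 104)*(-185 - 441) = -233*(-626) = 145858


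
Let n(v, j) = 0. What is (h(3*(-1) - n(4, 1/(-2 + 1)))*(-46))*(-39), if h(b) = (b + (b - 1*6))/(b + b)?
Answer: 3588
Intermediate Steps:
h(b) = (-6 + 2*b)/(2*b) (h(b) = (b + (b - 6))/((2*b)) = (b + (-6 + b))*(1/(2*b)) = (-6 + 2*b)*(1/(2*b)) = (-6 + 2*b)/(2*b))
(h(3*(-1) - n(4, 1/(-2 + 1)))*(-46))*(-39) = (((-3 + (3*(-1) - 1*0))/(3*(-1) - 1*0))*(-46))*(-39) = (((-3 + (-3 + 0))/(-3 + 0))*(-46))*(-39) = (((-3 - 3)/(-3))*(-46))*(-39) = (-⅓*(-6)*(-46))*(-39) = (2*(-46))*(-39) = -92*(-39) = 3588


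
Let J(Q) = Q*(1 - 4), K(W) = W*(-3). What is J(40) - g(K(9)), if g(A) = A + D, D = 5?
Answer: -98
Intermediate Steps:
K(W) = -3*W
J(Q) = -3*Q (J(Q) = Q*(-3) = -3*Q)
g(A) = 5 + A (g(A) = A + 5 = 5 + A)
J(40) - g(K(9)) = -3*40 - (5 - 3*9) = -120 - (5 - 27) = -120 - 1*(-22) = -120 + 22 = -98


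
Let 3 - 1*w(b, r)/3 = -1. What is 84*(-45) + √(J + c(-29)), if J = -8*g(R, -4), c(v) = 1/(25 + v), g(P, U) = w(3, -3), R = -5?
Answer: -3780 + I*√385/2 ≈ -3780.0 + 9.8107*I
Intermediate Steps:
w(b, r) = 12 (w(b, r) = 9 - 3*(-1) = 9 + 3 = 12)
g(P, U) = 12
J = -96 (J = -8*12 = -96)
84*(-45) + √(J + c(-29)) = 84*(-45) + √(-96 + 1/(25 - 29)) = -3780 + √(-96 + 1/(-4)) = -3780 + √(-96 - ¼) = -3780 + √(-385/4) = -3780 + I*√385/2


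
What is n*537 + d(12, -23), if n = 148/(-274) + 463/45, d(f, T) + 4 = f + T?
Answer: 10727254/2055 ≈ 5220.1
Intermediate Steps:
d(f, T) = -4 + T + f (d(f, T) = -4 + (f + T) = -4 + (T + f) = -4 + T + f)
n = 60101/6165 (n = 148*(-1/274) + 463*(1/45) = -74/137 + 463/45 = 60101/6165 ≈ 9.7487)
n*537 + d(12, -23) = (60101/6165)*537 + (-4 - 23 + 12) = 10758079/2055 - 15 = 10727254/2055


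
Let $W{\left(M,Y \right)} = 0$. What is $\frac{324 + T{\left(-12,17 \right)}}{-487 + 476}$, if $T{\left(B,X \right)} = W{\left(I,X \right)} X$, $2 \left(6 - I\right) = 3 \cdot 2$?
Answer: $- \frac{324}{11} \approx -29.455$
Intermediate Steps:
$I = 3$ ($I = 6 - \frac{3 \cdot 2}{2} = 6 - 3 = 3$)
$T{\left(B,X \right)} = 0$ ($T{\left(B,X \right)} = 0 X = 0$)
$\frac{324 + T{\left(-12,17 \right)}}{-487 + 476} = \frac{324 + 0}{-487 + 476} = \frac{324}{-11} = 324 \left(- \frac{1}{11}\right) = - \frac{324}{11}$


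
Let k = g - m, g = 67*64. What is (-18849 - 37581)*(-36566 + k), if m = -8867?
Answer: 1321082730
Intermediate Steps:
g = 4288
k = 13155 (k = 4288 - 1*(-8867) = 4288 + 8867 = 13155)
(-18849 - 37581)*(-36566 + k) = (-18849 - 37581)*(-36566 + 13155) = -56430*(-23411) = 1321082730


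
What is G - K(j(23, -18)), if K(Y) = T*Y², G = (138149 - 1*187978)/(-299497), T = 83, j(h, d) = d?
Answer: -8054023495/299497 ≈ -26892.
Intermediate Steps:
G = 49829/299497 (G = (138149 - 187978)*(-1/299497) = -49829*(-1/299497) = 49829/299497 ≈ 0.16638)
K(Y) = 83*Y²
G - K(j(23, -18)) = 49829/299497 - 83*(-18)² = 49829/299497 - 83*324 = 49829/299497 - 1*26892 = 49829/299497 - 26892 = -8054023495/299497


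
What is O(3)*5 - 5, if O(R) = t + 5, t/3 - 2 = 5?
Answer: 125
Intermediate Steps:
t = 21 (t = 6 + 3*5 = 6 + 15 = 21)
O(R) = 26 (O(R) = 21 + 5 = 26)
O(3)*5 - 5 = 26*5 - 5 = 130 - 5 = 125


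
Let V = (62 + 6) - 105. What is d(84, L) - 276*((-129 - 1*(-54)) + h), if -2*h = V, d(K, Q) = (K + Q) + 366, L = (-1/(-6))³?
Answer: 3465505/216 ≈ 16044.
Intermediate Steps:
L = 1/216 (L = (-1*(-⅙))³ = (⅙)³ = 1/216 ≈ 0.0046296)
d(K, Q) = 366 + K + Q
V = -37 (V = 68 - 105 = -37)
h = 37/2 (h = -½*(-37) = 37/2 ≈ 18.500)
d(84, L) - 276*((-129 - 1*(-54)) + h) = (366 + 84 + 1/216) - 276*((-129 - 1*(-54)) + 37/2) = 97201/216 - 276*((-129 + 54) + 37/2) = 97201/216 - 276*(-75 + 37/2) = 97201/216 - 276*(-113/2) = 97201/216 + 15594 = 3465505/216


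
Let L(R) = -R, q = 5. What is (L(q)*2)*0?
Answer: 0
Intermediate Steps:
(L(q)*2)*0 = (-1*5*2)*0 = -5*2*0 = -10*0 = 0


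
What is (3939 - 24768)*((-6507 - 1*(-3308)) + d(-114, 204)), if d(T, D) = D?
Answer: 62382855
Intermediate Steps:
(3939 - 24768)*((-6507 - 1*(-3308)) + d(-114, 204)) = (3939 - 24768)*((-6507 - 1*(-3308)) + 204) = -20829*((-6507 + 3308) + 204) = -20829*(-3199 + 204) = -20829*(-2995) = 62382855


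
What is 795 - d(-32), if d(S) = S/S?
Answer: 794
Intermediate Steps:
d(S) = 1
795 - d(-32) = 795 - 1*1 = 795 - 1 = 794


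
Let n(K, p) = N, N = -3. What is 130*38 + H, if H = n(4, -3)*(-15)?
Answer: 4985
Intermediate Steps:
n(K, p) = -3
H = 45 (H = -3*(-15) = 45)
130*38 + H = 130*38 + 45 = 4940 + 45 = 4985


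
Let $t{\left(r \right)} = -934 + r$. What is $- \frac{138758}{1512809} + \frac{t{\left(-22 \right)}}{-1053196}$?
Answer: $- \frac{36173281291}{398321096891} \approx -0.090814$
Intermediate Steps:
$- \frac{138758}{1512809} + \frac{t{\left(-22 \right)}}{-1053196} = - \frac{138758}{1512809} + \frac{-934 - 22}{-1053196} = \left(-138758\right) \frac{1}{1512809} - - \frac{239}{263299} = - \frac{138758}{1512809} + \frac{239}{263299} = - \frac{36173281291}{398321096891}$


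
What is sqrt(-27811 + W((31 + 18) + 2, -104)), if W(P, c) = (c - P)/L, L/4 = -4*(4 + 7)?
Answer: I*sqrt(53840391)/44 ≈ 166.76*I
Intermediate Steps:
L = -176 (L = 4*(-4*(4 + 7)) = 4*(-4*11) = 4*(-44) = -176)
W(P, c) = -c/176 + P/176 (W(P, c) = (c - P)/(-176) = (c - P)*(-1/176) = -c/176 + P/176)
sqrt(-27811 + W((31 + 18) + 2, -104)) = sqrt(-27811 + (-1/176*(-104) + ((31 + 18) + 2)/176)) = sqrt(-27811 + (13/22 + (49 + 2)/176)) = sqrt(-27811 + (13/22 + (1/176)*51)) = sqrt(-27811 + (13/22 + 51/176)) = sqrt(-27811 + 155/176) = sqrt(-4894581/176) = I*sqrt(53840391)/44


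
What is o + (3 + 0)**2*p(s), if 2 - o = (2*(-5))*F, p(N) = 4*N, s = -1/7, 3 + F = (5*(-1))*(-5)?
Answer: 1518/7 ≈ 216.86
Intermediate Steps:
F = 22 (F = -3 + (5*(-1))*(-5) = -3 - 5*(-5) = -3 + 25 = 22)
s = -1/7 (s = -1*1/7 = -1/7 ≈ -0.14286)
o = 222 (o = 2 - 2*(-5)*22 = 2 - (-10)*22 = 2 - 1*(-220) = 2 + 220 = 222)
o + (3 + 0)**2*p(s) = 222 + (3 + 0)**2*(4*(-1/7)) = 222 + 3**2*(-4/7) = 222 + 9*(-4/7) = 222 - 36/7 = 1518/7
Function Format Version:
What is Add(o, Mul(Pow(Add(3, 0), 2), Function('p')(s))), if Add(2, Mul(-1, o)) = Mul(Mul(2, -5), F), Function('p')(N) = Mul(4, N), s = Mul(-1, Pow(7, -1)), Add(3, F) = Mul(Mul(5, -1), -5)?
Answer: Rational(1518, 7) ≈ 216.86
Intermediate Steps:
F = 22 (F = Add(-3, Mul(Mul(5, -1), -5)) = Add(-3, Mul(-5, -5)) = Add(-3, 25) = 22)
s = Rational(-1, 7) (s = Mul(-1, Rational(1, 7)) = Rational(-1, 7) ≈ -0.14286)
o = 222 (o = Add(2, Mul(-1, Mul(Mul(2, -5), 22))) = Add(2, Mul(-1, Mul(-10, 22))) = Add(2, Mul(-1, -220)) = Add(2, 220) = 222)
Add(o, Mul(Pow(Add(3, 0), 2), Function('p')(s))) = Add(222, Mul(Pow(Add(3, 0), 2), Mul(4, Rational(-1, 7)))) = Add(222, Mul(Pow(3, 2), Rational(-4, 7))) = Add(222, Mul(9, Rational(-4, 7))) = Add(222, Rational(-36, 7)) = Rational(1518, 7)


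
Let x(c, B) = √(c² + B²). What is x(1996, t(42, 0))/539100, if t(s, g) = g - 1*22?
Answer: √39845/53910 ≈ 0.0037027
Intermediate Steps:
t(s, g) = -22 + g (t(s, g) = g - 22 = -22 + g)
x(c, B) = √(B² + c²)
x(1996, t(42, 0))/539100 = √((-22 + 0)² + 1996²)/539100 = √((-22)² + 3984016)*(1/539100) = √(484 + 3984016)*(1/539100) = √3984500*(1/539100) = (10*√39845)*(1/539100) = √39845/53910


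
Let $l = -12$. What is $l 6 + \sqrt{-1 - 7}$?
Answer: $-72 + 2 i \sqrt{2} \approx -72.0 + 2.8284 i$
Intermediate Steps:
$l 6 + \sqrt{-1 - 7} = \left(-12\right) 6 + \sqrt{-1 - 7} = -72 + \sqrt{-8} = -72 + 2 i \sqrt{2}$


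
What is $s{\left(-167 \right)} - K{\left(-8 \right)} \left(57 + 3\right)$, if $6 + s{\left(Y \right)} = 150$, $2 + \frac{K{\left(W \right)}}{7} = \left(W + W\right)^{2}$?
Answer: $-106536$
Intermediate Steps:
$K{\left(W \right)} = -14 + 28 W^{2}$ ($K{\left(W \right)} = -14 + 7 \left(W + W\right)^{2} = -14 + 7 \left(2 W\right)^{2} = -14 + 7 \cdot 4 W^{2} = -14 + 28 W^{2}$)
$s{\left(Y \right)} = 144$ ($s{\left(Y \right)} = -6 + 150 = 144$)
$s{\left(-167 \right)} - K{\left(-8 \right)} \left(57 + 3\right) = 144 - \left(-14 + 28 \left(-8\right)^{2}\right) \left(57 + 3\right) = 144 - \left(-14 + 28 \cdot 64\right) 60 = 144 - \left(-14 + 1792\right) 60 = 144 - 1778 \cdot 60 = 144 - 106680 = -106536$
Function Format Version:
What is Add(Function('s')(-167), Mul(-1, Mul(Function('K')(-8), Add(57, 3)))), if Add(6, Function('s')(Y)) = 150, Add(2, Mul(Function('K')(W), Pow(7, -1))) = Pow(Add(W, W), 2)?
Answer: -106536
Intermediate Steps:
Function('K')(W) = Add(-14, Mul(28, Pow(W, 2))) (Function('K')(W) = Add(-14, Mul(7, Pow(Add(W, W), 2))) = Add(-14, Mul(7, Pow(Mul(2, W), 2))) = Add(-14, Mul(7, Mul(4, Pow(W, 2)))) = Add(-14, Mul(28, Pow(W, 2))))
Function('s')(Y) = 144 (Function('s')(Y) = Add(-6, 150) = 144)
Add(Function('s')(-167), Mul(-1, Mul(Function('K')(-8), Add(57, 3)))) = Add(144, Mul(-1, Mul(Add(-14, Mul(28, Pow(-8, 2))), Add(57, 3)))) = Add(144, Mul(-1, Mul(Add(-14, Mul(28, 64)), 60))) = Add(144, Mul(-1, Mul(Add(-14, 1792), 60))) = Add(144, Mul(-1, Mul(1778, 60))) = Add(144, Mul(-1, 106680)) = Add(144, -106680) = -106536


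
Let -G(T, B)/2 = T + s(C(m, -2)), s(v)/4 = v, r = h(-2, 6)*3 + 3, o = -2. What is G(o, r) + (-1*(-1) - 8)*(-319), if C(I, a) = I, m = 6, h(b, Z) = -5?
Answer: 2189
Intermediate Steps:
r = -12 (r = -5*3 + 3 = -15 + 3 = -12)
s(v) = 4*v
G(T, B) = -48 - 2*T (G(T, B) = -2*(T + 4*6) = -2*(T + 24) = -2*(24 + T) = -48 - 2*T)
G(o, r) + (-1*(-1) - 8)*(-319) = (-48 - 2*(-2)) + (-1*(-1) - 8)*(-319) = (-48 + 4) + (1 - 8)*(-319) = -44 - 7*(-319) = -44 + 2233 = 2189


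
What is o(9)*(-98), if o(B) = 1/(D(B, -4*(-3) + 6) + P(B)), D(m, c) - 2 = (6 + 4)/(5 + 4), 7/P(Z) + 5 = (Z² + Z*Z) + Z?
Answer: -20916/673 ≈ -31.079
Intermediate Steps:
P(Z) = 7/(-5 + Z + 2*Z²) (P(Z) = 7/(-5 + ((Z² + Z*Z) + Z)) = 7/(-5 + ((Z² + Z²) + Z)) = 7/(-5 + (2*Z² + Z)) = 7/(-5 + (Z + 2*Z²)) = 7/(-5 + Z + 2*Z²))
D(m, c) = 28/9 (D(m, c) = 2 + (6 + 4)/(5 + 4) = 2 + 10/9 = 28/9)
o(B) = 1/(28/9 + 7/(-5 + B + 2*B²))
o(9)*(-98) = (9*(-5 + 9 + 2*9²)/(7*(-11 + 4*9 + 8*9²)))*(-98) = (9*(-5 + 9 + 2*81)/(7*(-11 + 36 + 8*81)))*(-98) = (9*(-5 + 9 + 162)/(7*(-11 + 36 + 648)))*(-98) = ((9/7)*166/673)*(-98) = ((9/7)*(1/673)*166)*(-98) = (1494/4711)*(-98) = -20916/673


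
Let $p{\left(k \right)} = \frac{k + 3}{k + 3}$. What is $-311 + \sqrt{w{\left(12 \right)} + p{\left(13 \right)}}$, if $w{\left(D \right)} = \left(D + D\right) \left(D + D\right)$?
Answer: $-311 + \sqrt{577} \approx -286.98$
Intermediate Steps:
$p{\left(k \right)} = 1$ ($p{\left(k \right)} = \frac{3 + k}{3 + k} = 1$)
$w{\left(D \right)} = 4 D^{2}$ ($w{\left(D \right)} = 2 D 2 D = 4 D^{2}$)
$-311 + \sqrt{w{\left(12 \right)} + p{\left(13 \right)}} = -311 + \sqrt{4 \cdot 12^{2} + 1} = -311 + \sqrt{4 \cdot 144 + 1} = -311 + \sqrt{576 + 1} = -311 + \sqrt{577}$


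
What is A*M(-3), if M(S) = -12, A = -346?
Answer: 4152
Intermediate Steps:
A*M(-3) = -346*(-12) = 4152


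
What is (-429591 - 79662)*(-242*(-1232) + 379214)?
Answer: -344946593574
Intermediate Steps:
(-429591 - 79662)*(-242*(-1232) + 379214) = -509253*(298144 + 379214) = -509253*677358 = -344946593574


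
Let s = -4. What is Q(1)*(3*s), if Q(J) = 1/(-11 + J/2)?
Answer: 8/7 ≈ 1.1429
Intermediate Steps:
Q(J) = 1/(-11 + J/2) (Q(J) = 1/(-11 + J*(1/2)) = 1/(-11 + J/2))
Q(1)*(3*s) = (2/(-22 + 1))*(3*(-4)) = (2/(-21))*(-12) = (2*(-1/21))*(-12) = -2/21*(-12) = 8/7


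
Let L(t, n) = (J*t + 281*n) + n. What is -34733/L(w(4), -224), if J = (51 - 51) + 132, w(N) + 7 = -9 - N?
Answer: 34733/65808 ≈ 0.52779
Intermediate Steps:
w(N) = -16 - N (w(N) = -7 + (-9 - N) = -16 - N)
J = 132 (J = 0 + 132 = 132)
L(t, n) = 132*t + 282*n (L(t, n) = (132*t + 281*n) + n = 132*t + 282*n)
-34733/L(w(4), -224) = -34733/(132*(-16 - 1*4) + 282*(-224)) = -34733/(132*(-16 - 4) - 63168) = -34733/(132*(-20) - 63168) = -34733/(-2640 - 63168) = -34733/(-65808) = -34733*(-1/65808) = 34733/65808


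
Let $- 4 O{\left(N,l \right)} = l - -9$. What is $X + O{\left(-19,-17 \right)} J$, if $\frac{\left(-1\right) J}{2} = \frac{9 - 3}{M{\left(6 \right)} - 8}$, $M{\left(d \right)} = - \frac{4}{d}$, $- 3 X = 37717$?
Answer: $- \frac{490213}{39} \approx -12570.0$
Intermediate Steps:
$O{\left(N,l \right)} = - \frac{9}{4} - \frac{l}{4}$ ($O{\left(N,l \right)} = - \frac{l - -9}{4} = - \frac{l + 9}{4} = - \frac{9 + l}{4} = - \frac{9}{4} - \frac{l}{4}$)
$X = - \frac{37717}{3}$ ($X = \left(- \frac{1}{3}\right) 37717 = - \frac{37717}{3} \approx -12572.0$)
$J = \frac{18}{13}$ ($J = - 2 \frac{9 - 3}{- \frac{4}{6} - 8} = - 2 \frac{6}{\left(-4\right) \frac{1}{6} - 8} = - 2 \frac{6}{- \frac{2}{3} - 8} = - 2 \frac{6}{- \frac{26}{3}} = - 2 \cdot 6 \left(- \frac{3}{26}\right) = \left(-2\right) \left(- \frac{9}{13}\right) = \frac{18}{13} \approx 1.3846$)
$X + O{\left(-19,-17 \right)} J = - \frac{37717}{3} + \left(- \frac{9}{4} - - \frac{17}{4}\right) \frac{18}{13} = - \frac{37717}{3} + \left(- \frac{9}{4} + \frac{17}{4}\right) \frac{18}{13} = - \frac{37717}{3} + 2 \cdot \frac{18}{13} = - \frac{37717}{3} + \frac{36}{13} = - \frac{490213}{39}$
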